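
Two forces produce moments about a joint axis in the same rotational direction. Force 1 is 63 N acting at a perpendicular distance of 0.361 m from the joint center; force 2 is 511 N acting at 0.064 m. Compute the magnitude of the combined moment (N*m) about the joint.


M = F1 * d1 + F2 * d2
M = 63 * 0.361 + 511 * 0.064
M = 22.7430 + 32.7040
M = 55.4470


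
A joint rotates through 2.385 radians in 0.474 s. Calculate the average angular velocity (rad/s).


omega = delta_theta / delta_t
omega = 2.385 / 0.474
omega = 5.0316


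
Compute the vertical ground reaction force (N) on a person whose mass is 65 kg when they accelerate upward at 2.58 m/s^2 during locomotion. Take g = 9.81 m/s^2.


GRF = m * (g + a)
GRF = 65 * (9.81 + 2.58)
GRF = 65 * 12.3900
GRF = 805.3500


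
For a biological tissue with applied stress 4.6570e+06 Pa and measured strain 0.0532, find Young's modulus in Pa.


E = stress / strain
E = 4.6570e+06 / 0.0532
E = 8.7538e+07


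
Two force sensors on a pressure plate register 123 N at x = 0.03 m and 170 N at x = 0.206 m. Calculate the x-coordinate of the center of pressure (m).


COP_x = (F1*x1 + F2*x2) / (F1 + F2)
COP_x = (123*0.03 + 170*0.206) / (123 + 170)
Numerator = 38.7100
Denominator = 293
COP_x = 0.1321


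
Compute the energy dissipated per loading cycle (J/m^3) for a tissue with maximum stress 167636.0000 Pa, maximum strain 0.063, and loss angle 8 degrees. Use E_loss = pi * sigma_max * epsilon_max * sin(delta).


E_loss = pi * sigma_max * epsilon_max * sin(delta)
delta = 8 deg = 0.1396 rad
sin(delta) = 0.1392
E_loss = pi * 167636.0000 * 0.063 * 0.1392
E_loss = 4617.5650


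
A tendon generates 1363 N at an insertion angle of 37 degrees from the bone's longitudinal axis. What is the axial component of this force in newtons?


F_eff = F_tendon * cos(theta)
theta = 37 deg = 0.6458 rad
cos(theta) = 0.7986
F_eff = 1363 * 0.7986
F_eff = 1088.5402


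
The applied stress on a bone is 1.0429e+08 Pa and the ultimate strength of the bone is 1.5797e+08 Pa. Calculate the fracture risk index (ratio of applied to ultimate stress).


FRI = applied / ultimate
FRI = 1.0429e+08 / 1.5797e+08
FRI = 0.6602


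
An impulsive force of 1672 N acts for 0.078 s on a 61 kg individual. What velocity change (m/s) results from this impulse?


J = F * dt = 1672 * 0.078 = 130.4160 N*s
delta_v = J / m
delta_v = 130.4160 / 61
delta_v = 2.1380


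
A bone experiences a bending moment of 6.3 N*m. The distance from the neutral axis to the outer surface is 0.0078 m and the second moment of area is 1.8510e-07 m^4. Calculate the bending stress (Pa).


sigma = M * c / I
sigma = 6.3 * 0.0078 / 1.8510e-07
M * c = 0.0491
sigma = 265478.1199


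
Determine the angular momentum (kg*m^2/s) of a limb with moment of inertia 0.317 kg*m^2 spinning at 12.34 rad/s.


L = I * omega
L = 0.317 * 12.34
L = 3.9118


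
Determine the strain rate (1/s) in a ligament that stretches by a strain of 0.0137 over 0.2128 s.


strain_rate = delta_strain / delta_t
strain_rate = 0.0137 / 0.2128
strain_rate = 0.0644


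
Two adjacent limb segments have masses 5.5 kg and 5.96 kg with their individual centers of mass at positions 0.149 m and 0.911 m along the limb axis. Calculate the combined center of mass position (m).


COM = (m1*x1 + m2*x2) / (m1 + m2)
COM = (5.5*0.149 + 5.96*0.911) / (5.5 + 5.96)
Numerator = 6.2491
Denominator = 11.4600
COM = 0.5453


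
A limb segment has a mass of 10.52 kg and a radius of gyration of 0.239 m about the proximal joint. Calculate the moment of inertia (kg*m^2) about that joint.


I = m * k^2
I = 10.52 * 0.239^2
k^2 = 0.0571
I = 0.6009


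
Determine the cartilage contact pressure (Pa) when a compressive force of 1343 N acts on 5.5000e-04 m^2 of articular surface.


P = F / A
P = 1343 / 5.5000e-04
P = 2.4418e+06


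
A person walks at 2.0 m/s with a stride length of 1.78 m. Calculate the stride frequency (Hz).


f = v / stride_length
f = 2.0 / 1.78
f = 1.1236


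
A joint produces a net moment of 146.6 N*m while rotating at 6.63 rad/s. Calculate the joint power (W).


P = M * omega
P = 146.6 * 6.63
P = 971.9580


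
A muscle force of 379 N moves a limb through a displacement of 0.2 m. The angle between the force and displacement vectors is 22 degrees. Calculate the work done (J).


W = F * d * cos(theta)
theta = 22 deg = 0.3840 rad
cos(theta) = 0.9272
W = 379 * 0.2 * 0.9272
W = 70.2805


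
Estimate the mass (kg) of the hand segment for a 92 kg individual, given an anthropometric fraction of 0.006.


m_segment = body_mass * fraction
m_segment = 92 * 0.006
m_segment = 0.5520


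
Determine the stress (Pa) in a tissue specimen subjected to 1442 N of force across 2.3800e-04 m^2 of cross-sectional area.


stress = F / A
stress = 1442 / 2.3800e-04
stress = 6.0588e+06


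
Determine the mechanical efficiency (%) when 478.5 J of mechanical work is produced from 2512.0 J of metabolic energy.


eta = (W_mech / E_meta) * 100
eta = (478.5 / 2512.0) * 100
ratio = 0.1905
eta = 19.0486


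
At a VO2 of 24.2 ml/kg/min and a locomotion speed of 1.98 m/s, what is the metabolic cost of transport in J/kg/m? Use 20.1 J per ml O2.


Power per kg = VO2 * 20.1 / 60
Power per kg = 24.2 * 20.1 / 60 = 8.1070 W/kg
Cost = power_per_kg / speed
Cost = 8.1070 / 1.98
Cost = 4.0944


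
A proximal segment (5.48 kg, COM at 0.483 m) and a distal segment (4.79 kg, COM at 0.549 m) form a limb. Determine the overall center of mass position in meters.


COM = (m1*x1 + m2*x2) / (m1 + m2)
COM = (5.48*0.483 + 4.79*0.549) / (5.48 + 4.79)
Numerator = 5.2766
Denominator = 10.2700
COM = 0.5138


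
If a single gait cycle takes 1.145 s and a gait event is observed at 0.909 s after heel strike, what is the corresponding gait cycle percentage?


pct = (event_time / cycle_time) * 100
pct = (0.909 / 1.145) * 100
ratio = 0.7939
pct = 79.3886


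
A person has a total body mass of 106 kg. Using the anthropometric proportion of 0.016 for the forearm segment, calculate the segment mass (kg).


m_segment = body_mass * fraction
m_segment = 106 * 0.016
m_segment = 1.6960


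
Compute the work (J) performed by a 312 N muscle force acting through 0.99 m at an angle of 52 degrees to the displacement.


W = F * d * cos(theta)
theta = 52 deg = 0.9076 rad
cos(theta) = 0.6157
W = 312 * 0.99 * 0.6157
W = 190.1655


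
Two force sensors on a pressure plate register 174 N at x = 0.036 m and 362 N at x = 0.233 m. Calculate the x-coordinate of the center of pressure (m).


COP_x = (F1*x1 + F2*x2) / (F1 + F2)
COP_x = (174*0.036 + 362*0.233) / (174 + 362)
Numerator = 90.6100
Denominator = 536
COP_x = 0.1690


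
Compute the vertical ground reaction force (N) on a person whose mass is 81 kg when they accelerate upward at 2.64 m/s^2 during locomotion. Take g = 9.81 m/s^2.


GRF = m * (g + a)
GRF = 81 * (9.81 + 2.64)
GRF = 81 * 12.4500
GRF = 1008.4500


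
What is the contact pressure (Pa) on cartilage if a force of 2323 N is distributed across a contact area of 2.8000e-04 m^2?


P = F / A
P = 2323 / 2.8000e-04
P = 8.2964e+06


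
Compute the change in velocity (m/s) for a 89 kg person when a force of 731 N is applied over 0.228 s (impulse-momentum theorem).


J = F * dt = 731 * 0.228 = 166.6680 N*s
delta_v = J / m
delta_v = 166.6680 / 89
delta_v = 1.8727


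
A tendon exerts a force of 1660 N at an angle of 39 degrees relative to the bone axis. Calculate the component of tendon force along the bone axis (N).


F_eff = F_tendon * cos(theta)
theta = 39 deg = 0.6807 rad
cos(theta) = 0.7771
F_eff = 1660 * 0.7771
F_eff = 1290.0623


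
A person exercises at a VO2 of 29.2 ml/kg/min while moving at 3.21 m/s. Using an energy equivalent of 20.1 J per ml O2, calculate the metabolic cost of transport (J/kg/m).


Power per kg = VO2 * 20.1 / 60
Power per kg = 29.2 * 20.1 / 60 = 9.7820 W/kg
Cost = power_per_kg / speed
Cost = 9.7820 / 3.21
Cost = 3.0474


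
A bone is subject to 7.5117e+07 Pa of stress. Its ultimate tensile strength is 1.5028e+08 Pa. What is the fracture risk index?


FRI = applied / ultimate
FRI = 7.5117e+07 / 1.5028e+08
FRI = 0.4998


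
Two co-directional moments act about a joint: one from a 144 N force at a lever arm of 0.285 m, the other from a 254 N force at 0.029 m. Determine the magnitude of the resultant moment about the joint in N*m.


M = F1 * d1 + F2 * d2
M = 144 * 0.285 + 254 * 0.029
M = 41.0400 + 7.3660
M = 48.4060


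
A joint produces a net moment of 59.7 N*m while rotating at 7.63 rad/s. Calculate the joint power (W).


P = M * omega
P = 59.7 * 7.63
P = 455.5110


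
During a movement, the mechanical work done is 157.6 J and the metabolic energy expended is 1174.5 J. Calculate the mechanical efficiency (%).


eta = (W_mech / E_meta) * 100
eta = (157.6 / 1174.5) * 100
ratio = 0.1342
eta = 13.4185


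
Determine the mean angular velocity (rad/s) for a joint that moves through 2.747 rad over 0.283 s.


omega = delta_theta / delta_t
omega = 2.747 / 0.283
omega = 9.7067


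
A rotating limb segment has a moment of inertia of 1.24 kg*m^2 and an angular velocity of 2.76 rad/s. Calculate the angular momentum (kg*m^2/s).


L = I * omega
L = 1.24 * 2.76
L = 3.4224


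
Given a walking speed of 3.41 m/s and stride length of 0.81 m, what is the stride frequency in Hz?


f = v / stride_length
f = 3.41 / 0.81
f = 4.2099


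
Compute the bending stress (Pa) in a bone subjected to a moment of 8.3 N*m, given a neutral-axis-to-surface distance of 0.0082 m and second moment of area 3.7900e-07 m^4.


sigma = M * c / I
sigma = 8.3 * 0.0082 / 3.7900e-07
M * c = 0.0681
sigma = 179577.8364


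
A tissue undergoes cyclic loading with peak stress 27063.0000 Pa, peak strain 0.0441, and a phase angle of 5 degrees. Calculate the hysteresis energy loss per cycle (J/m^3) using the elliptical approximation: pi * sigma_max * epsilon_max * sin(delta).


E_loss = pi * sigma_max * epsilon_max * sin(delta)
delta = 5 deg = 0.0873 rad
sin(delta) = 0.0872
E_loss = pi * 27063.0000 * 0.0441 * 0.0872
E_loss = 326.7837


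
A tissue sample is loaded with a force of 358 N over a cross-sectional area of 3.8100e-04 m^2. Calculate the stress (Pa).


stress = F / A
stress = 358 / 3.8100e-04
stress = 939632.5459


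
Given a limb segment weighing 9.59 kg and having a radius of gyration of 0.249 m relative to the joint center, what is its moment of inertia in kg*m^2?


I = m * k^2
I = 9.59 * 0.249^2
k^2 = 0.0620
I = 0.5946


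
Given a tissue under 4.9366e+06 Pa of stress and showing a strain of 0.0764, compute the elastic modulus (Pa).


E = stress / strain
E = 4.9366e+06 / 0.0764
E = 6.4615e+07


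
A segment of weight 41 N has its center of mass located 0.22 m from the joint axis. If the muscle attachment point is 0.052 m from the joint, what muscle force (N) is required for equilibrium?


F_muscle = W * d_load / d_muscle
F_muscle = 41 * 0.22 / 0.052
Numerator = 9.0200
F_muscle = 173.4615


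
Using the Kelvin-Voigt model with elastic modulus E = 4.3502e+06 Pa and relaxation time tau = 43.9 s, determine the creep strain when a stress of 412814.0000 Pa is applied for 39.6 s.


epsilon(t) = (sigma/E) * (1 - exp(-t/tau))
sigma/E = 412814.0000 / 4.3502e+06 = 0.0949
exp(-t/tau) = exp(-39.6 / 43.9) = 0.4057
epsilon = 0.0949 * (1 - 0.4057)
epsilon = 0.0564


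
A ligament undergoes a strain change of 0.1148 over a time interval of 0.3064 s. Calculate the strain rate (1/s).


strain_rate = delta_strain / delta_t
strain_rate = 0.1148 / 0.3064
strain_rate = 0.3747


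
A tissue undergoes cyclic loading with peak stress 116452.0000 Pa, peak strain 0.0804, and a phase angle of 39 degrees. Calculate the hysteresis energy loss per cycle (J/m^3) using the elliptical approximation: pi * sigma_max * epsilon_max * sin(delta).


E_loss = pi * sigma_max * epsilon_max * sin(delta)
delta = 39 deg = 0.6807 rad
sin(delta) = 0.6293
E_loss = pi * 116452.0000 * 0.0804 * 0.6293
E_loss = 18510.7782


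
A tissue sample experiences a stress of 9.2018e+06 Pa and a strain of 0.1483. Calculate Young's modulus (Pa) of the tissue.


E = stress / strain
E = 9.2018e+06 / 0.1483
E = 6.2049e+07


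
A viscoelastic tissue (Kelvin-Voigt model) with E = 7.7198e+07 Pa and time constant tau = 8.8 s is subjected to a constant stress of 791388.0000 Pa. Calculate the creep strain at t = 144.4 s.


epsilon(t) = (sigma/E) * (1 - exp(-t/tau))
sigma/E = 791388.0000 / 7.7198e+07 = 0.0103
exp(-t/tau) = exp(-144.4 / 8.8) = 7.4752e-08
epsilon = 0.0103 * (1 - 7.4752e-08)
epsilon = 0.0103


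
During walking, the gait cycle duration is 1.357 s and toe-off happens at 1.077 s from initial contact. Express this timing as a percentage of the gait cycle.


pct = (event_time / cycle_time) * 100
pct = (1.077 / 1.357) * 100
ratio = 0.7937
pct = 79.3662


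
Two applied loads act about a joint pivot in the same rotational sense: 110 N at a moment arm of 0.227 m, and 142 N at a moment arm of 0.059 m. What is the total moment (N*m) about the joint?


M = F1 * d1 + F2 * d2
M = 110 * 0.227 + 142 * 0.059
M = 24.9700 + 8.3780
M = 33.3480


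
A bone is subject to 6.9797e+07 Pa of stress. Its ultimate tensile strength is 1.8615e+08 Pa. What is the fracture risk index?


FRI = applied / ultimate
FRI = 6.9797e+07 / 1.8615e+08
FRI = 0.3750


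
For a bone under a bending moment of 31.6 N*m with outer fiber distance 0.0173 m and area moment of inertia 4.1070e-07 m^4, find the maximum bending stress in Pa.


sigma = M * c / I
sigma = 31.6 * 0.0173 / 4.1070e-07
M * c = 0.5467
sigma = 1.3311e+06


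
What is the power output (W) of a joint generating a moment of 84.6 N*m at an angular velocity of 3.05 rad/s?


P = M * omega
P = 84.6 * 3.05
P = 258.0300


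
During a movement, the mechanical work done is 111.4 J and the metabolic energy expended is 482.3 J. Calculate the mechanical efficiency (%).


eta = (W_mech / E_meta) * 100
eta = (111.4 / 482.3) * 100
ratio = 0.2310
eta = 23.0977


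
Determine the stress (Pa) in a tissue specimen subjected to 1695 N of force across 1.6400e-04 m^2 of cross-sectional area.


stress = F / A
stress = 1695 / 1.6400e-04
stress = 1.0335e+07


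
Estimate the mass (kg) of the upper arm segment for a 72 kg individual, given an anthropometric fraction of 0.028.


m_segment = body_mass * fraction
m_segment = 72 * 0.028
m_segment = 2.0160


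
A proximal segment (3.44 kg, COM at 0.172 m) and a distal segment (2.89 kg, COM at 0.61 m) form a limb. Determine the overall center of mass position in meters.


COM = (m1*x1 + m2*x2) / (m1 + m2)
COM = (3.44*0.172 + 2.89*0.61) / (3.44 + 2.89)
Numerator = 2.3546
Denominator = 6.3300
COM = 0.3720


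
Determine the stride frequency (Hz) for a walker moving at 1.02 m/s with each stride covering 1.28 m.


f = v / stride_length
f = 1.02 / 1.28
f = 0.7969


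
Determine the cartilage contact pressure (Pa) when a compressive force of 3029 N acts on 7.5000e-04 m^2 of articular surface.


P = F / A
P = 3029 / 7.5000e-04
P = 4.0387e+06


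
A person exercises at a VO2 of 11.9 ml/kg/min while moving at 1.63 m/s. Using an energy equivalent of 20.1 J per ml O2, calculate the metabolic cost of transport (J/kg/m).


Power per kg = VO2 * 20.1 / 60
Power per kg = 11.9 * 20.1 / 60 = 3.9865 W/kg
Cost = power_per_kg / speed
Cost = 3.9865 / 1.63
Cost = 2.4457


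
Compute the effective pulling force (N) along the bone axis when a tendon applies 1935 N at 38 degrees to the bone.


F_eff = F_tendon * cos(theta)
theta = 38 deg = 0.6632 rad
cos(theta) = 0.7880
F_eff = 1935 * 0.7880
F_eff = 1524.8008


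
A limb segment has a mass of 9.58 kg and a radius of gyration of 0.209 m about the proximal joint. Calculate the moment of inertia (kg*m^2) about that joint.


I = m * k^2
I = 9.58 * 0.209^2
k^2 = 0.0437
I = 0.4185


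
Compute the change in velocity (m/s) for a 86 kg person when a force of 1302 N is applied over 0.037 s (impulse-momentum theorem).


J = F * dt = 1302 * 0.037 = 48.1740 N*s
delta_v = J / m
delta_v = 48.1740 / 86
delta_v = 0.5602


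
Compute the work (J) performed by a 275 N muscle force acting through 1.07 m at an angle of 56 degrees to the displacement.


W = F * d * cos(theta)
theta = 56 deg = 0.9774 rad
cos(theta) = 0.5592
W = 275 * 1.07 * 0.5592
W = 164.5425


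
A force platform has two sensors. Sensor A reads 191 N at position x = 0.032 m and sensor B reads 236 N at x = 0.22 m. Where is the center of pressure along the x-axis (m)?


COP_x = (F1*x1 + F2*x2) / (F1 + F2)
COP_x = (191*0.032 + 236*0.22) / (191 + 236)
Numerator = 58.0320
Denominator = 427
COP_x = 0.1359


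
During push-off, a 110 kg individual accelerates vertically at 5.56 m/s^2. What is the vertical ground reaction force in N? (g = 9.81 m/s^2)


GRF = m * (g + a)
GRF = 110 * (9.81 + 5.56)
GRF = 110 * 15.3700
GRF = 1690.7000


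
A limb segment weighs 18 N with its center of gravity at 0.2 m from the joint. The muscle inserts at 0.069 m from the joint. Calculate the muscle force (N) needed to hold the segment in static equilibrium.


F_muscle = W * d_load / d_muscle
F_muscle = 18 * 0.2 / 0.069
Numerator = 3.6000
F_muscle = 52.1739


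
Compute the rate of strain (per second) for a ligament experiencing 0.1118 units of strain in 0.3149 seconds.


strain_rate = delta_strain / delta_t
strain_rate = 0.1118 / 0.3149
strain_rate = 0.3550


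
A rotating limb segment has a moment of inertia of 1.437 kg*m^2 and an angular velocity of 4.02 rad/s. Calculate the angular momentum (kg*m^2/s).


L = I * omega
L = 1.437 * 4.02
L = 5.7767


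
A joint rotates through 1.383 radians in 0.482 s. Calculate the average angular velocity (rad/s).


omega = delta_theta / delta_t
omega = 1.383 / 0.482
omega = 2.8693


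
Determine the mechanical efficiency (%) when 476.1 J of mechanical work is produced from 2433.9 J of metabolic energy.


eta = (W_mech / E_meta) * 100
eta = (476.1 / 2433.9) * 100
ratio = 0.1956
eta = 19.5612


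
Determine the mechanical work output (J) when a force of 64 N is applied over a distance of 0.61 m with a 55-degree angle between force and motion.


W = F * d * cos(theta)
theta = 55 deg = 0.9599 rad
cos(theta) = 0.5736
W = 64 * 0.61 * 0.5736
W = 22.3924


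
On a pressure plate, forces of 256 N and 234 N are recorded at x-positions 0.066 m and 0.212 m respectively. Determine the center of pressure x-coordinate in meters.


COP_x = (F1*x1 + F2*x2) / (F1 + F2)
COP_x = (256*0.066 + 234*0.212) / (256 + 234)
Numerator = 66.5040
Denominator = 490
COP_x = 0.1357


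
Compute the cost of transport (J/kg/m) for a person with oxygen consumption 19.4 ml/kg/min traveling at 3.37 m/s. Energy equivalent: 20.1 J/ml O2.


Power per kg = VO2 * 20.1 / 60
Power per kg = 19.4 * 20.1 / 60 = 6.4990 W/kg
Cost = power_per_kg / speed
Cost = 6.4990 / 3.37
Cost = 1.9285


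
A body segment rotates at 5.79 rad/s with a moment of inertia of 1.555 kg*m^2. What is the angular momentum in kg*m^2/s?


L = I * omega
L = 1.555 * 5.79
L = 9.0034


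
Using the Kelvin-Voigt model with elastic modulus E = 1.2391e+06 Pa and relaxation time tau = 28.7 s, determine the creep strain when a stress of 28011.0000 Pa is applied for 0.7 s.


epsilon(t) = (sigma/E) * (1 - exp(-t/tau))
sigma/E = 28011.0000 / 1.2391e+06 = 0.0226
exp(-t/tau) = exp(-0.7 / 28.7) = 0.9759
epsilon = 0.0226 * (1 - 0.9759)
epsilon = 5.4469e-04


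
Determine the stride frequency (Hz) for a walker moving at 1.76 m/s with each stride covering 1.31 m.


f = v / stride_length
f = 1.76 / 1.31
f = 1.3435


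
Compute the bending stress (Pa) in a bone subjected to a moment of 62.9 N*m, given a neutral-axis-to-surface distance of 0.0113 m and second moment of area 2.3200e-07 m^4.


sigma = M * c / I
sigma = 62.9 * 0.0113 / 2.3200e-07
M * c = 0.7108
sigma = 3.0637e+06


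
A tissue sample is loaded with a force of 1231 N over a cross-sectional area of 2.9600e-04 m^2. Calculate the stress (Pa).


stress = F / A
stress = 1231 / 2.9600e-04
stress = 4.1588e+06


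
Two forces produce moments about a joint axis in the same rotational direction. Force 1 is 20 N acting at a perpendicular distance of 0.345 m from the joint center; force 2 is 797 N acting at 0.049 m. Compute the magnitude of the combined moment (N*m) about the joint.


M = F1 * d1 + F2 * d2
M = 20 * 0.345 + 797 * 0.049
M = 6.9000 + 39.0530
M = 45.9530


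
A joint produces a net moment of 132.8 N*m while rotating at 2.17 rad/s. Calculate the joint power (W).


P = M * omega
P = 132.8 * 2.17
P = 288.1760


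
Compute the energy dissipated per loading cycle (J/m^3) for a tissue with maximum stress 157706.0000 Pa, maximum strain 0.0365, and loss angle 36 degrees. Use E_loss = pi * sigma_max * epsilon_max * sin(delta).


E_loss = pi * sigma_max * epsilon_max * sin(delta)
delta = 36 deg = 0.6283 rad
sin(delta) = 0.5878
E_loss = pi * 157706.0000 * 0.0365 * 0.5878
E_loss = 10629.4217


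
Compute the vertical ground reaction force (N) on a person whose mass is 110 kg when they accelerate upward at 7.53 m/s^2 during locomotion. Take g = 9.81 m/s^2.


GRF = m * (g + a)
GRF = 110 * (9.81 + 7.53)
GRF = 110 * 17.3400
GRF = 1907.4000


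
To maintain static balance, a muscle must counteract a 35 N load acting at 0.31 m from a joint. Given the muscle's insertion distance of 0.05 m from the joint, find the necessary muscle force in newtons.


F_muscle = W * d_load / d_muscle
F_muscle = 35 * 0.31 / 0.05
Numerator = 10.8500
F_muscle = 217.0000


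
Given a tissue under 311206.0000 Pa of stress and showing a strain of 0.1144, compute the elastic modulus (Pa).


E = stress / strain
E = 311206.0000 / 0.1144
E = 2.7203e+06


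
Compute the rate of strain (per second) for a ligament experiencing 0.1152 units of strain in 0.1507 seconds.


strain_rate = delta_strain / delta_t
strain_rate = 0.1152 / 0.1507
strain_rate = 0.7644


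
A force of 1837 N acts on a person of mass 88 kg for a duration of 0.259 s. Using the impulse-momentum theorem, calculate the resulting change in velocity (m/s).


J = F * dt = 1837 * 0.259 = 475.7830 N*s
delta_v = J / m
delta_v = 475.7830 / 88
delta_v = 5.4066


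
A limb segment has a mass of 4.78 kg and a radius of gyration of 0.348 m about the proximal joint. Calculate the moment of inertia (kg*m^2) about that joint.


I = m * k^2
I = 4.78 * 0.348^2
k^2 = 0.1211
I = 0.5789


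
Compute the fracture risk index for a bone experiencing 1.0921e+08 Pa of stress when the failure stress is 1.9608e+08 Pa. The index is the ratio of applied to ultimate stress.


FRI = applied / ultimate
FRI = 1.0921e+08 / 1.9608e+08
FRI = 0.5570


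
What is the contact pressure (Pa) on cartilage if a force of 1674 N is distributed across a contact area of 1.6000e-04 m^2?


P = F / A
P = 1674 / 1.6000e-04
P = 1.0462e+07


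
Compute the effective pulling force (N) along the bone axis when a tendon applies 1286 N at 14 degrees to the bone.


F_eff = F_tendon * cos(theta)
theta = 14 deg = 0.2443 rad
cos(theta) = 0.9703
F_eff = 1286 * 0.9703
F_eff = 1247.8003


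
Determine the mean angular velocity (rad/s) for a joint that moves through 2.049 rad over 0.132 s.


omega = delta_theta / delta_t
omega = 2.049 / 0.132
omega = 15.5227


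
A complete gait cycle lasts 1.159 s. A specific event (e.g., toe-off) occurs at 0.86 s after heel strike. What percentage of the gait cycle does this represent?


pct = (event_time / cycle_time) * 100
pct = (0.86 / 1.159) * 100
ratio = 0.7420
pct = 74.2019


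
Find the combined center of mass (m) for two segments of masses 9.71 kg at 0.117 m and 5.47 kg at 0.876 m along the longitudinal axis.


COM = (m1*x1 + m2*x2) / (m1 + m2)
COM = (9.71*0.117 + 5.47*0.876) / (9.71 + 5.47)
Numerator = 5.9278
Denominator = 15.1800
COM = 0.3905


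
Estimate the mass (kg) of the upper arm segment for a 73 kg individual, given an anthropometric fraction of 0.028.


m_segment = body_mass * fraction
m_segment = 73 * 0.028
m_segment = 2.0440


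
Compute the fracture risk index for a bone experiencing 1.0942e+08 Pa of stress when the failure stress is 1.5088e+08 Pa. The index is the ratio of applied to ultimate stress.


FRI = applied / ultimate
FRI = 1.0942e+08 / 1.5088e+08
FRI = 0.7252


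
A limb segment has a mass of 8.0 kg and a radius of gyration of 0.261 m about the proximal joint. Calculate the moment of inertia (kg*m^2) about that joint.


I = m * k^2
I = 8.0 * 0.261^2
k^2 = 0.0681
I = 0.5450


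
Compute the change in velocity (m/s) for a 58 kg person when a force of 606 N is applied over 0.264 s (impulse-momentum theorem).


J = F * dt = 606 * 0.264 = 159.9840 N*s
delta_v = J / m
delta_v = 159.9840 / 58
delta_v = 2.7583


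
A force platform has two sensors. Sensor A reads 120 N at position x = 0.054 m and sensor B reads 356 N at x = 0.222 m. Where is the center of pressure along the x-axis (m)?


COP_x = (F1*x1 + F2*x2) / (F1 + F2)
COP_x = (120*0.054 + 356*0.222) / (120 + 356)
Numerator = 85.5120
Denominator = 476
COP_x = 0.1796


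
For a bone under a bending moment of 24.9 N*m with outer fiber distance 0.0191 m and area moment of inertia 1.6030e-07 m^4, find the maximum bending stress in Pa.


sigma = M * c / I
sigma = 24.9 * 0.0191 / 1.6030e-07
M * c = 0.4756
sigma = 2.9669e+06


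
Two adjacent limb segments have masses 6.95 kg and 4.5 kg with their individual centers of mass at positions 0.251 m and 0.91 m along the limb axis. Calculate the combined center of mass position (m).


COM = (m1*x1 + m2*x2) / (m1 + m2)
COM = (6.95*0.251 + 4.5*0.91) / (6.95 + 4.5)
Numerator = 5.8394
Denominator = 11.4500
COM = 0.5100


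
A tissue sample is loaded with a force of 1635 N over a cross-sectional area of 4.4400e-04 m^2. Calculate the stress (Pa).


stress = F / A
stress = 1635 / 4.4400e-04
stress = 3.6824e+06


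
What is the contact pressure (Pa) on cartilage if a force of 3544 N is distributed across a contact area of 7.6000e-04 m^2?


P = F / A
P = 3544 / 7.6000e-04
P = 4.6632e+06


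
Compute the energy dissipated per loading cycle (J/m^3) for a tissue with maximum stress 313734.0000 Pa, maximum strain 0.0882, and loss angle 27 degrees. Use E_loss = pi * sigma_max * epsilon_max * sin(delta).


E_loss = pi * sigma_max * epsilon_max * sin(delta)
delta = 27 deg = 0.4712 rad
sin(delta) = 0.4540
E_loss = pi * 313734.0000 * 0.0882 * 0.4540
E_loss = 39466.3360


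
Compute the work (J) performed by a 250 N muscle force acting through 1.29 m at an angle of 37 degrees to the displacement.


W = F * d * cos(theta)
theta = 37 deg = 0.6458 rad
cos(theta) = 0.7986
W = 250 * 1.29 * 0.7986
W = 257.5600


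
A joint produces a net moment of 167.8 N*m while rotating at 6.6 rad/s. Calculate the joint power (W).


P = M * omega
P = 167.8 * 6.6
P = 1107.4800


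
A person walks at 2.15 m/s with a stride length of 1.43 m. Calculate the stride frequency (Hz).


f = v / stride_length
f = 2.15 / 1.43
f = 1.5035


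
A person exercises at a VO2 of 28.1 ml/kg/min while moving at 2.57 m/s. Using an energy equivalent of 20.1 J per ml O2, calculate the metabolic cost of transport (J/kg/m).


Power per kg = VO2 * 20.1 / 60
Power per kg = 28.1 * 20.1 / 60 = 9.4135 W/kg
Cost = power_per_kg / speed
Cost = 9.4135 / 2.57
Cost = 3.6628


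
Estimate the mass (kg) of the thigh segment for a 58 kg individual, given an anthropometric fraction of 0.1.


m_segment = body_mass * fraction
m_segment = 58 * 0.1
m_segment = 5.8000


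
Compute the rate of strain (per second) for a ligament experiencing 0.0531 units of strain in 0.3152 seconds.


strain_rate = delta_strain / delta_t
strain_rate = 0.0531 / 0.3152
strain_rate = 0.1685


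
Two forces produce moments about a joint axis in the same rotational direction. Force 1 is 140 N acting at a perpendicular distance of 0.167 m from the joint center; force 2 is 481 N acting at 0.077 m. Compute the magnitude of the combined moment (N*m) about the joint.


M = F1 * d1 + F2 * d2
M = 140 * 0.167 + 481 * 0.077
M = 23.3800 + 37.0370
M = 60.4170


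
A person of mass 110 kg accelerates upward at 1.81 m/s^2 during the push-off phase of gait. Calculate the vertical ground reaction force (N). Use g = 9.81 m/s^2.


GRF = m * (g + a)
GRF = 110 * (9.81 + 1.81)
GRF = 110 * 11.6200
GRF = 1278.2000


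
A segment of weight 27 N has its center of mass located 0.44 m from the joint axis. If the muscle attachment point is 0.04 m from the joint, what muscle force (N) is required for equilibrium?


F_muscle = W * d_load / d_muscle
F_muscle = 27 * 0.44 / 0.04
Numerator = 11.8800
F_muscle = 297.0000


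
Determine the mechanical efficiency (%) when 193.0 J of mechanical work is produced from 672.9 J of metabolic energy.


eta = (W_mech / E_meta) * 100
eta = (193.0 / 672.9) * 100
ratio = 0.2868
eta = 28.6818


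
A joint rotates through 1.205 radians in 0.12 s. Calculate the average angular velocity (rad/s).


omega = delta_theta / delta_t
omega = 1.205 / 0.12
omega = 10.0417


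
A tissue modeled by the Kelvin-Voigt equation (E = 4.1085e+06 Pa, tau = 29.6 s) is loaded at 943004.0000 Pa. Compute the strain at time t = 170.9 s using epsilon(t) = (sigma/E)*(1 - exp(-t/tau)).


epsilon(t) = (sigma/E) * (1 - exp(-t/tau))
sigma/E = 943004.0000 / 4.1085e+06 = 0.2295
exp(-t/tau) = exp(-170.9 / 29.6) = 0.0031
epsilon = 0.2295 * (1 - 0.0031)
epsilon = 0.2288


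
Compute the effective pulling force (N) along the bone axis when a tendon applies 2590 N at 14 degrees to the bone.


F_eff = F_tendon * cos(theta)
theta = 14 deg = 0.2443 rad
cos(theta) = 0.9703
F_eff = 2590 * 0.9703
F_eff = 2513.0659


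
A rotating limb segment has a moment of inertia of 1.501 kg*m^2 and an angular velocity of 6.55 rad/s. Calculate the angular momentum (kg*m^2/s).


L = I * omega
L = 1.501 * 6.55
L = 9.8315


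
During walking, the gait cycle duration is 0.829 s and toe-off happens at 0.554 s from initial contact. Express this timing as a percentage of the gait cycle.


pct = (event_time / cycle_time) * 100
pct = (0.554 / 0.829) * 100
ratio = 0.6683
pct = 66.8275


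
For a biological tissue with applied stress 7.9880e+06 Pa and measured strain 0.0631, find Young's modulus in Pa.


E = stress / strain
E = 7.9880e+06 / 0.0631
E = 1.2659e+08


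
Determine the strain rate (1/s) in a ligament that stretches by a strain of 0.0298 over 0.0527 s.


strain_rate = delta_strain / delta_t
strain_rate = 0.0298 / 0.0527
strain_rate = 0.5655


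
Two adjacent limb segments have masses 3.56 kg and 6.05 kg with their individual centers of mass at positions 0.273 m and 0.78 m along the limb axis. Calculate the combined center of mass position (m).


COM = (m1*x1 + m2*x2) / (m1 + m2)
COM = (3.56*0.273 + 6.05*0.78) / (3.56 + 6.05)
Numerator = 5.6909
Denominator = 9.6100
COM = 0.5922


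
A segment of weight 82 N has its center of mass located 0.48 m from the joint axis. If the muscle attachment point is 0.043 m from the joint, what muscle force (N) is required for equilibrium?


F_muscle = W * d_load / d_muscle
F_muscle = 82 * 0.48 / 0.043
Numerator = 39.3600
F_muscle = 915.3488


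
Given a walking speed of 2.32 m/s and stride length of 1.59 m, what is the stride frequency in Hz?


f = v / stride_length
f = 2.32 / 1.59
f = 1.4591


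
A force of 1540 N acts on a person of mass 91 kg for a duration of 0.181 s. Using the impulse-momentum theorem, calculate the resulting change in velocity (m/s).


J = F * dt = 1540 * 0.181 = 278.7400 N*s
delta_v = J / m
delta_v = 278.7400 / 91
delta_v = 3.0631


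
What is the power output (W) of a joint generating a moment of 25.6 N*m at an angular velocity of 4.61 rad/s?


P = M * omega
P = 25.6 * 4.61
P = 118.0160


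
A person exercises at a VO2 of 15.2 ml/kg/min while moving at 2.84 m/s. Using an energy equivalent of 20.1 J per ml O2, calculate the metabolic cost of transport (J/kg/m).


Power per kg = VO2 * 20.1 / 60
Power per kg = 15.2 * 20.1 / 60 = 5.0920 W/kg
Cost = power_per_kg / speed
Cost = 5.0920 / 2.84
Cost = 1.7930


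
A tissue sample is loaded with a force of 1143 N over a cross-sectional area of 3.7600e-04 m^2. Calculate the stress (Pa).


stress = F / A
stress = 1143 / 3.7600e-04
stress = 3.0399e+06


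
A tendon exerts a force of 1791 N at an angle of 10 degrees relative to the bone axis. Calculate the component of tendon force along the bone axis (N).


F_eff = F_tendon * cos(theta)
theta = 10 deg = 0.1745 rad
cos(theta) = 0.9848
F_eff = 1791 * 0.9848
F_eff = 1763.7907


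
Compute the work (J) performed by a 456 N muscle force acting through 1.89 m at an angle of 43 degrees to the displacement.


W = F * d * cos(theta)
theta = 43 deg = 0.7505 rad
cos(theta) = 0.7314
W = 456 * 1.89 * 0.7314
W = 630.3099


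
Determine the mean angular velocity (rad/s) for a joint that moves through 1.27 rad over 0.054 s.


omega = delta_theta / delta_t
omega = 1.27 / 0.054
omega = 23.5185


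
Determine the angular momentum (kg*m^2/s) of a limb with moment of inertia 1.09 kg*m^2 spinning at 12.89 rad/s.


L = I * omega
L = 1.09 * 12.89
L = 14.0501


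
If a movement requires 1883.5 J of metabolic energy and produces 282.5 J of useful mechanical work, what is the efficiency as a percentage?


eta = (W_mech / E_meta) * 100
eta = (282.5 / 1883.5) * 100
ratio = 0.1500
eta = 14.9987


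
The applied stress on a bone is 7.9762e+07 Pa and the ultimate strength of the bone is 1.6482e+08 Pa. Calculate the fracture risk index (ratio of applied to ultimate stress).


FRI = applied / ultimate
FRI = 7.9762e+07 / 1.6482e+08
FRI = 0.4839


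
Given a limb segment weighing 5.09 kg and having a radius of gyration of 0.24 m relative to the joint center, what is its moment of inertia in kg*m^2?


I = m * k^2
I = 5.09 * 0.24^2
k^2 = 0.0576
I = 0.2932


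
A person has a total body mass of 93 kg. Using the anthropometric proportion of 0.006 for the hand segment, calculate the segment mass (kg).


m_segment = body_mass * fraction
m_segment = 93 * 0.006
m_segment = 0.5580


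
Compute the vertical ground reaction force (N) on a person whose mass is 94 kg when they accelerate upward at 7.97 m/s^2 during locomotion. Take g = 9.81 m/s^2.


GRF = m * (g + a)
GRF = 94 * (9.81 + 7.97)
GRF = 94 * 17.7800
GRF = 1671.3200


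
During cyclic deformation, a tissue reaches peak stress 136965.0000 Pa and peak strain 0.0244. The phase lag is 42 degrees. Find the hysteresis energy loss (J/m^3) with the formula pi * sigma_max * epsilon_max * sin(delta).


E_loss = pi * sigma_max * epsilon_max * sin(delta)
delta = 42 deg = 0.7330 rad
sin(delta) = 0.6691
E_loss = pi * 136965.0000 * 0.0244 * 0.6691
E_loss = 7025.2243


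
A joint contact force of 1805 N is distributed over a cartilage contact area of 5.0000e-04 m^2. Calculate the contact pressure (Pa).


P = F / A
P = 1805 / 5.0000e-04
P = 3.6100e+06


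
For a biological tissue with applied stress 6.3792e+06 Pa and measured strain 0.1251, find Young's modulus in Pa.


E = stress / strain
E = 6.3792e+06 / 0.1251
E = 5.0993e+07


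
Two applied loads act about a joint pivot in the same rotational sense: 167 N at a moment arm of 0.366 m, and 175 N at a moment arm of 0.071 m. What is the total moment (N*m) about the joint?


M = F1 * d1 + F2 * d2
M = 167 * 0.366 + 175 * 0.071
M = 61.1220 + 12.4250
M = 73.5470


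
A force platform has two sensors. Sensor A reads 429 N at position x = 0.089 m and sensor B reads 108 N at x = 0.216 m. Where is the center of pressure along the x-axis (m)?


COP_x = (F1*x1 + F2*x2) / (F1 + F2)
COP_x = (429*0.089 + 108*0.216) / (429 + 108)
Numerator = 61.5090
Denominator = 537
COP_x = 0.1145


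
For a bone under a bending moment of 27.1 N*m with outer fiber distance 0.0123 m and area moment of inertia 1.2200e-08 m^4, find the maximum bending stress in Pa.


sigma = M * c / I
sigma = 27.1 * 0.0123 / 1.2200e-08
M * c = 0.3333
sigma = 2.7322e+07


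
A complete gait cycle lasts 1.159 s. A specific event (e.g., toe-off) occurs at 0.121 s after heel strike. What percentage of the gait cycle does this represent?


pct = (event_time / cycle_time) * 100
pct = (0.121 / 1.159) * 100
ratio = 0.1044
pct = 10.4400


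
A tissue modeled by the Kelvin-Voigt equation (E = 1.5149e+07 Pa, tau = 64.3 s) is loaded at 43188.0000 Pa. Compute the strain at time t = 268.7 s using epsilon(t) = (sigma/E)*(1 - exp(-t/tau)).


epsilon(t) = (sigma/E) * (1 - exp(-t/tau))
sigma/E = 43188.0000 / 1.5149e+07 = 0.0029
exp(-t/tau) = exp(-268.7 / 64.3) = 0.0153
epsilon = 0.0029 * (1 - 0.0153)
epsilon = 0.0028


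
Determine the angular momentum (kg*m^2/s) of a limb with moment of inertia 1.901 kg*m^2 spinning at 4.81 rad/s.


L = I * omega
L = 1.901 * 4.81
L = 9.1438


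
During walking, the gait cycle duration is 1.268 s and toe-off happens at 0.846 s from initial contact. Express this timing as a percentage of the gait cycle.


pct = (event_time / cycle_time) * 100
pct = (0.846 / 1.268) * 100
ratio = 0.6672
pct = 66.7192


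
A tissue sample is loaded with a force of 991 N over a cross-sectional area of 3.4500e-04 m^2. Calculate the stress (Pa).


stress = F / A
stress = 991 / 3.4500e-04
stress = 2.8725e+06


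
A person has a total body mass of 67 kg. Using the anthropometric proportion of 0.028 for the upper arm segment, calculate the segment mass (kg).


m_segment = body_mass * fraction
m_segment = 67 * 0.028
m_segment = 1.8760


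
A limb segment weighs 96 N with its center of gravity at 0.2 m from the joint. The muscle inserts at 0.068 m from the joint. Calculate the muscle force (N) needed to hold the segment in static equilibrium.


F_muscle = W * d_load / d_muscle
F_muscle = 96 * 0.2 / 0.068
Numerator = 19.2000
F_muscle = 282.3529


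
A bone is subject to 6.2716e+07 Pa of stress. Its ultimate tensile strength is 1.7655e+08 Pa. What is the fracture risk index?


FRI = applied / ultimate
FRI = 6.2716e+07 / 1.7655e+08
FRI = 0.3552


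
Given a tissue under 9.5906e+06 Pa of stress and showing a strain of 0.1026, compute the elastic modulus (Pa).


E = stress / strain
E = 9.5906e+06 / 0.1026
E = 9.3476e+07


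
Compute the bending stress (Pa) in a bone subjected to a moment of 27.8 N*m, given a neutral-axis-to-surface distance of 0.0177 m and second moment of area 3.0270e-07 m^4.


sigma = M * c / I
sigma = 27.8 * 0.0177 / 3.0270e-07
M * c = 0.4921
sigma = 1.6256e+06


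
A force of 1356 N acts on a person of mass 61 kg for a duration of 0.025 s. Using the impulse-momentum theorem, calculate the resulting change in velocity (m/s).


J = F * dt = 1356 * 0.025 = 33.9000 N*s
delta_v = J / m
delta_v = 33.9000 / 61
delta_v = 0.5557


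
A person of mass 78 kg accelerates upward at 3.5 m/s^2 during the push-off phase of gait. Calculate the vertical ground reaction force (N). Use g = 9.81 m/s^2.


GRF = m * (g + a)
GRF = 78 * (9.81 + 3.5)
GRF = 78 * 13.3100
GRF = 1038.1800


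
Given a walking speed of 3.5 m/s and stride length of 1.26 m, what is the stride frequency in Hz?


f = v / stride_length
f = 3.5 / 1.26
f = 2.7778


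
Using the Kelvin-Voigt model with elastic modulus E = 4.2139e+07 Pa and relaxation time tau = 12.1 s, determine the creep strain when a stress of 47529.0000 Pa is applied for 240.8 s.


epsilon(t) = (sigma/E) * (1 - exp(-t/tau))
sigma/E = 47529.0000 / 4.2139e+07 = 0.0011
exp(-t/tau) = exp(-240.8 / 12.1) = 2.2760e-09
epsilon = 0.0011 * (1 - 2.2760e-09)
epsilon = 0.0011


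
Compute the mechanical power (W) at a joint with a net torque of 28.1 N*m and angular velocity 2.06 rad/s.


P = M * omega
P = 28.1 * 2.06
P = 57.8860
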